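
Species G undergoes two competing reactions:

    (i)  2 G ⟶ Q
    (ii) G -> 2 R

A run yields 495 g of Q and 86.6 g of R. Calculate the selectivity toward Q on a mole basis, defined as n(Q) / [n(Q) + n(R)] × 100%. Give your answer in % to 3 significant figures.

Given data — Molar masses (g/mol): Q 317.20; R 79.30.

n(Q) = 495 / 317.20 = 1.561 mol
n(R) = 86.6 / 79.30 = 1.092 mol
selectivity = 1.561/(1.561+1.092) × 100 = 58.84 %

58.8 %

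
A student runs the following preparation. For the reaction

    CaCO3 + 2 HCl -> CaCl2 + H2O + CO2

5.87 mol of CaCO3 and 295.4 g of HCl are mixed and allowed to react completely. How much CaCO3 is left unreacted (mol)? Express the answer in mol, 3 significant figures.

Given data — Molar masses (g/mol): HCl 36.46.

1.82 mol

n(CaCO3) = 5.870 mol
n(HCl) = 295.4 / 36.46 = 8.102 mol
n/ν → CaCO3: 5.870, HCl: 4.051; HCl is limiting.
CaCO3 consumed = (1/2) × 8.102 = 4.051 mol
CaCO3 remaining = 5.870 − 4.051 = 1.819 mol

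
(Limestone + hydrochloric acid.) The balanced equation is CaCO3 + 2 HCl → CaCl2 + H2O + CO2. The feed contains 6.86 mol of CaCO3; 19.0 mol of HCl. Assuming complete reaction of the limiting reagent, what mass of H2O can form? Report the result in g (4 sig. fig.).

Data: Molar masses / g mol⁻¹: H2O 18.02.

123.6 g

n(CaCO3) = 6.860 mol
n(HCl) = 19.00 mol
n/ν for CaCO3 = 6.860/1 = 6.860
n/ν for HCl = 19.00/2 = 9.500
Smallest n/ν is CaCO3 → limiting reagent.
n(H2O) = (1/1) × 6.860 = 6.860 mol
mass = 6.860 × 18.02 = 123.6 g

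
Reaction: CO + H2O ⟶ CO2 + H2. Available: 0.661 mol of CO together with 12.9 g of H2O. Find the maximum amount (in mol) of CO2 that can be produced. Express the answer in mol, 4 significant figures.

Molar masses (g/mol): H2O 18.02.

0.6610 mol

n(CO) = 0.6610 mol
n(H2O) = 12.90 / 18.02 = 0.7159 mol
n/ν → CO: 0.6610, H2O: 0.7159; CO is limiting.
n(CO2) = (1/1) × 0.6610 = 0.6610 mol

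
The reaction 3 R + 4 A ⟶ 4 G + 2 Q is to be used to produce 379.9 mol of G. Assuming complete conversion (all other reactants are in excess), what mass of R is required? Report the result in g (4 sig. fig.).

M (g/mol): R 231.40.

65930 g

n(G) = 379.9 mol
n(R) = (3/4) × 379.9 = 284.9 mol
mass = 284.9 × 231.40 = 65930 g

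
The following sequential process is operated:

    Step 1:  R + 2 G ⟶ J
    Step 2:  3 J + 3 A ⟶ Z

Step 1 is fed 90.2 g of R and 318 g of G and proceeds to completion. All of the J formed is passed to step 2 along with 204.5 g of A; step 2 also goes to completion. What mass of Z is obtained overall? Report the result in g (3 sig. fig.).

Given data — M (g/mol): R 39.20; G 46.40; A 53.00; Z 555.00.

426 g

Step 1:
n(R) = 90.20 / 39.20 = 2.301 mol
n(G) = 318.0 / 46.40 = 6.853 mol
n/ν for R = 2.301/1 = 2.301
n/ν for G = 6.853/2 = 3.427
Smallest n/ν is R → limiting reagent.
n(J) produced = (1/1) × 2.301 = 2.301 mol
Step 2:
n(J) available = 2.301 mol
n(A) = 204.5 / 53.00 = 3.858 mol
n/ν for J = 2.301/3 = 0.7670
n/ν for A = 3.858/3 = 1.286
Smallest n/ν is J → limiting reagent.
n(Z) = (1/3) × 2.301 = 0.7670 mol
mass = 0.7670 × 555.00 = 425.7 g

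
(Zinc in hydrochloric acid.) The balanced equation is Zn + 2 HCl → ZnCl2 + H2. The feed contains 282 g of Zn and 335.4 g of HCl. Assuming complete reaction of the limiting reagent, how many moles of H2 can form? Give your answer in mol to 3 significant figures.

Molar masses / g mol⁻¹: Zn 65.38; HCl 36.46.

4.31 mol

n(Zn) = 282.0 / 65.38 = 4.313 mol
n(HCl) = 335.4 / 36.46 = 9.199 mol
n/ν → Zn: 4.313, HCl: 4.600; Zn is limiting.
n(H2) = (1/1) × 4.313 = 4.313 mol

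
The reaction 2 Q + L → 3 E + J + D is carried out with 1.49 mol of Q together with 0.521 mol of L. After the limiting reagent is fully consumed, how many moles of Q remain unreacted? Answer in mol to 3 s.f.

n(Q) = 1.490 mol
n(L) = 0.5210 mol
n/ν → Q: 0.7450, L: 0.5210; L is limiting.
Q consumed = (2/1) × 0.5210 = 1.042 mol
Q remaining = 1.490 − 1.042 = 0.4480 mol

0.448 mol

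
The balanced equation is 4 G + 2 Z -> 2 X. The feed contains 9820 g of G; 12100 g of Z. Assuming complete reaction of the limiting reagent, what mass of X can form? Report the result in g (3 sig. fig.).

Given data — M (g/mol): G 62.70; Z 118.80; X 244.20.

19100 g

n(G) = 9820 / 62.70 = 156.6 mol
n(Z) = 12100 / 118.80 = 101.9 mol
n/ν for G = 156.6/4 = 39.15
n/ν for Z = 101.9/2 = 50.95
Smallest n/ν is G → limiting reagent.
n(X) = (2/4) × 156.6 = 78.30 mol
mass = 78.30 × 244.20 = 19120 g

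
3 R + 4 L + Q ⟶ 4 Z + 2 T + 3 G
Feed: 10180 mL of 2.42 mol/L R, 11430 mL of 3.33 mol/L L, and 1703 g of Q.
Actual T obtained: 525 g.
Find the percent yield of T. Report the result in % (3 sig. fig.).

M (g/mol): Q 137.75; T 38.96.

82.0 %

n(R) = 2.42 × 10180/1000 = 24.64 mol
n(L) = 3.33 × 11430/1000 = 38.06 mol
n(Q) = 1703 / 137.75 = 12.36 mol
n/ν for R = 24.64/3 = 8.213
n/ν for L = 38.06/4 = 9.515
n/ν for Q = 12.36/1 = 12.36
Smallest n/ν is R → limiting reagent.
theoretical n(T) = (2/3) × 24.64 = 16.43 mol → 640.1 g
% yield = 525 / 640.1 × 100 = 82.02 %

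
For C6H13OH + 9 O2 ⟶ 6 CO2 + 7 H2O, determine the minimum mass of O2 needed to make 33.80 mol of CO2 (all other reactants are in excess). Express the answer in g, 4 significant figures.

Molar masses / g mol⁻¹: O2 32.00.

1622 g

n(CO2) = 33.80 mol
n(O2) = (9/6) × 33.80 = 50.70 mol
mass = 50.70 × 32.00 = 1622 g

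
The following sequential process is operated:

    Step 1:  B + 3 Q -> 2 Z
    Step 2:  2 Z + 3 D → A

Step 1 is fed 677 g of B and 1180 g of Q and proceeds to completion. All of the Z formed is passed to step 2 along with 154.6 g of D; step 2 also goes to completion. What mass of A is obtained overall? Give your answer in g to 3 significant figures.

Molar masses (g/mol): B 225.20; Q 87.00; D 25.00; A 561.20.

1160 g

Step 1:
n(B) = 677.0 / 225.20 = 3.006 mol
n(Q) = 1180 / 87.00 = 13.56 mol
n/ν for B = 3.006/1 = 3.006
n/ν for Q = 13.56/3 = 4.520
Smallest n/ν is B → limiting reagent.
n(Z) produced = (2/1) × 3.006 = 6.012 mol
Step 2:
n(Z) available = 6.012 mol
n(D) = 154.6 / 25.00 = 6.184 mol
n/ν for Z = 6.012/2 = 3.006
n/ν for D = 6.184/3 = 2.061
Smallest n/ν is D → limiting reagent.
n(A) = (1/3) × 6.184 = 2.061 mol
mass = 2.061 × 561.20 = 1157 g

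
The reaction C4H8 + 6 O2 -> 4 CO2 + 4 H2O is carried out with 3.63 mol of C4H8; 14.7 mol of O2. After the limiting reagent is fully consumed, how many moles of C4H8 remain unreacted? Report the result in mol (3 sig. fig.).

n(C4H8) = 3.630 mol
n(O2) = 14.70 mol
n/ν for C4H8 = 3.630/1 = 3.630
n/ν for O2 = 14.70/6 = 2.450
Smallest n/ν is O2 → limiting reagent.
C4H8 consumed = (1/6) × 14.70 = 2.450 mol
C4H8 remaining = 3.630 − 2.450 = 1.180 mol

1.18 mol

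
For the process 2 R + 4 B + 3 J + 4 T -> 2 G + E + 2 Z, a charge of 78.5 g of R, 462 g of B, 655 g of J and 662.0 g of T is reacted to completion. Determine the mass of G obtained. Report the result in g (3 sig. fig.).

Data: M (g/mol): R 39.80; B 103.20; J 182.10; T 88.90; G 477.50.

942 g

n(R) = 78.50 / 39.80 = 1.972 mol
n(B) = 462.0 / 103.20 = 4.477 mol
n(J) = 655.0 / 182.10 = 3.597 mol
n(T) = 662.0 / 88.90 = 7.447 mol
n/ν for R = 1.972/2 = 0.9860
n/ν for B = 4.477/4 = 1.119
n/ν for J = 3.597/3 = 1.199
n/ν for T = 7.447/4 = 1.862
Smallest n/ν is R → limiting reagent.
n(G) = (2/2) × 1.972 = 1.972 mol
mass = 1.972 × 477.50 = 941.6 g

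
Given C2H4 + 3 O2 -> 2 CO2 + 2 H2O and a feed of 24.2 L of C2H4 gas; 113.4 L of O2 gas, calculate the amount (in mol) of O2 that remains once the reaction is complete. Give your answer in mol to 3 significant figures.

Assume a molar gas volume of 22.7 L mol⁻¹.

n(C2H4) = 24.20 / 22.7 = 1.066 mol
n(O2) = 113.4 / 22.7 = 4.996 mol
n/ν → C2H4: 1.066, O2: 1.665; C2H4 is limiting.
O2 consumed = (3/1) × 1.066 = 3.198 mol
O2 remaining = 4.996 − 3.198 = 1.798 mol

1.80 mol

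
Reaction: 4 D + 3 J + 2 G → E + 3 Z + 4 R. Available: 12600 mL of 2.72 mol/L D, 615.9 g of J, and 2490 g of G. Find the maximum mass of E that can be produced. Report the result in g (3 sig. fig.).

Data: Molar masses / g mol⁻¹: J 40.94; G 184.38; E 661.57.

n(D) = 2.72 × 12600/1000 = 34.27 mol
n(J) = 615.9 / 40.94 = 15.04 mol
n(G) = 2490 / 184.38 = 13.50 mol
n/ν → D: 8.568, J: 5.013, G: 6.750; J is limiting.
n(E) = (1/3) × 15.04 = 5.013 mol
mass = 5.013 × 661.57 = 3316 g

3320 g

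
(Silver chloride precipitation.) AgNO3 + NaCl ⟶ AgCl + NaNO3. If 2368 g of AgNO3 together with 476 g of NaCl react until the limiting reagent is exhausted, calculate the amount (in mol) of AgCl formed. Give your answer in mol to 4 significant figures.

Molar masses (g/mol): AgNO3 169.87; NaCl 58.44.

8.145 mol

n(AgNO3) = 2368 / 169.87 = 13.94 mol
n(NaCl) = 476.0 / 58.44 = 8.145 mol
n/ν → AgNO3: 13.94, NaCl: 8.145; NaCl is limiting.
n(AgCl) = (1/1) × 8.145 = 8.145 mol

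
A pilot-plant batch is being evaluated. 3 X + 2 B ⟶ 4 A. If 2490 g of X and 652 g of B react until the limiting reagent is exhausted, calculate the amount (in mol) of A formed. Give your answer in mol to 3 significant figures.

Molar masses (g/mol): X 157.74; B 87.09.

15.0 mol

n(X) = 2490 / 157.74 = 15.79 mol
n(B) = 652.0 / 87.09 = 7.487 mol
n/ν for X = 15.79/3 = 5.263
n/ν for B = 7.487/2 = 3.744
Smallest n/ν is B → limiting reagent.
n(A) = (4/2) × 7.487 = 14.97 mol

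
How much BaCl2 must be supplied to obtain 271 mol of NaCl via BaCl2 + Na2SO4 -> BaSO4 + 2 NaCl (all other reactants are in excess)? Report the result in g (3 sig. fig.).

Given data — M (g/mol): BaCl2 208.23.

n(NaCl) = 271.0 mol
n(BaCl2) = (1/2) × 271.0 = 135.5 mol
mass = 135.5 × 208.23 = 28220 g

28200 g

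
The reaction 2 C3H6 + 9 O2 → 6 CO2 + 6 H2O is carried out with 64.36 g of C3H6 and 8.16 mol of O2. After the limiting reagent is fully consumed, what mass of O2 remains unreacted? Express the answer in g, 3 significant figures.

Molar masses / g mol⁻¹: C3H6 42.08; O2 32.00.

n(C3H6) = 64.36 / 42.08 = 1.529 mol
n(O2) = 8.160 mol
n/ν for C3H6 = 1.529/2 = 0.7645
n/ν for O2 = 8.160/9 = 0.9067
Smallest n/ν is C3H6 → limiting reagent.
O2 consumed = (9/2) × 1.529 = 6.881 mol
O2 remaining = 8.160 − 6.881 = 1.279 mol
mass = 1.279 × 32.00 = 40.93 g

40.9 g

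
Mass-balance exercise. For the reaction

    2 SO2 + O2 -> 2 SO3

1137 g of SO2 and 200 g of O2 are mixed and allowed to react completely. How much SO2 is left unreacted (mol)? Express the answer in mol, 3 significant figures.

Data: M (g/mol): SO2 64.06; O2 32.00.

n(SO2) = 1137 / 64.06 = 17.75 mol
n(O2) = 200.0 / 32.00 = 6.250 mol
n/ν for SO2 = 17.75/2 = 8.875
n/ν for O2 = 6.250/1 = 6.250
Smallest n/ν is O2 → limiting reagent.
SO2 consumed = (2/1) × 6.250 = 12.50 mol
SO2 remaining = 17.75 − 12.50 = 5.250 mol

5.25 mol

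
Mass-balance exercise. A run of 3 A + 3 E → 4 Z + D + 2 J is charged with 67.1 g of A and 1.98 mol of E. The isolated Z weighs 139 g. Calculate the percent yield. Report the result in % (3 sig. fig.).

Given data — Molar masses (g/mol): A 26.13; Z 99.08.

n(A) = 67.10 / 26.13 = 2.568 mol
n(E) = 1.980 mol
n/ν for A = 2.568/3 = 0.8560
n/ν for E = 1.980/3 = 0.6600
Smallest n/ν is E → limiting reagent.
theoretical n(Z) = (4/3) × 1.980 = 2.640 mol → 261.6 g
% yield = 139 / 261.6 × 100 = 53.13 %

53.1 %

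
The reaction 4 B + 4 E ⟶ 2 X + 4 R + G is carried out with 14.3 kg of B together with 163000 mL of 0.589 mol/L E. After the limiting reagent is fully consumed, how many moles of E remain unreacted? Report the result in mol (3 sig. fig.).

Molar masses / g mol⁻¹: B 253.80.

39.7 mol

n(B) = 14.30×1000 / 253.80 = 56.34 mol
n(E) = 0.589 × 163000/1000 = 96.01 mol
n/ν → B: 14.09, E: 24.00; B is limiting.
E consumed = (4/4) × 56.34 = 56.34 mol
E remaining = 96.01 − 56.34 = 39.67 mol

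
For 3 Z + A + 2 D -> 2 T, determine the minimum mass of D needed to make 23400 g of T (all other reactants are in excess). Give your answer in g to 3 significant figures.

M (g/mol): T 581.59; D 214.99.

8650 g

n(T) = 23400 / 581.59 = 40.23 mol
n(D) = (2/2) × 40.23 = 40.23 mol
mass = 40.23 × 214.99 = 8649 g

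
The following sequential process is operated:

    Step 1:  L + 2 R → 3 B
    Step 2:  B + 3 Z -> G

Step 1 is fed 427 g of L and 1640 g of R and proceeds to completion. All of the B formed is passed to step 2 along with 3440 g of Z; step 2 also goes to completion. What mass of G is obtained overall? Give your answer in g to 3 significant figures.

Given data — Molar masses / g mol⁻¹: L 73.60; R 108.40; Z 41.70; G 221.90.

3860 g

Step 1:
n(L) = 427.0 / 73.60 = 5.802 mol
n(R) = 1640 / 108.40 = 15.13 mol
n/ν for L = 5.802/1 = 5.802
n/ν for R = 15.13/2 = 7.565
Smallest n/ν is L → limiting reagent.
n(B) produced = (3/1) × 5.802 = 17.41 mol
Step 2:
n(B) available = 17.41 mol
n(Z) = 3440 / 41.70 = 82.49 mol
n/ν for B = 17.41/1 = 17.41
n/ν for Z = 82.49/3 = 27.50
Smallest n/ν is B → limiting reagent.
n(G) = (1/1) × 17.41 = 17.41 mol
mass = 17.41 × 221.90 = 3863 g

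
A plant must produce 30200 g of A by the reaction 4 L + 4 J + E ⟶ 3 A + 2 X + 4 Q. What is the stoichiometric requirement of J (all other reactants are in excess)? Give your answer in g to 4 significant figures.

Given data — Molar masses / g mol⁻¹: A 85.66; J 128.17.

60250 g

n(A) = 30200 / 85.66 = 352.6 mol
n(J) = (4/3) × 352.6 = 470.1 mol
mass = 470.1 × 128.17 = 60250 g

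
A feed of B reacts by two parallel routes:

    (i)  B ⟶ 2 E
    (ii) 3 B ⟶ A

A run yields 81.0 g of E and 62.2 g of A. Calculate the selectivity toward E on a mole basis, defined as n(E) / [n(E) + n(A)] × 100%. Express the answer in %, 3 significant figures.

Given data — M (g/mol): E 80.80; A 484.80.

n(E) = 81.0 / 80.80 = 1.002 mol
n(A) = 62.2 / 484.80 = 0.1283 mol
selectivity = 1.002/(1.002+0.1283) × 100 = 88.65 %

88.7 %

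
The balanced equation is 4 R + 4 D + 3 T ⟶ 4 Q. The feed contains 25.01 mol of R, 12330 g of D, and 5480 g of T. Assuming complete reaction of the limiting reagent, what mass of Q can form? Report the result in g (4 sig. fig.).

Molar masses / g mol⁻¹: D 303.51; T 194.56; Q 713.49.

n(R) = 25.01 mol
n(D) = 12330 / 303.51 = 40.62 mol
n(T) = 5480 / 194.56 = 28.17 mol
n/ν for R = 25.01/4 = 6.253
n/ν for D = 40.62/4 = 10.16
n/ν for T = 28.17/3 = 9.390
Smallest n/ν is R → limiting reagent.
n(Q) = (4/4) × 25.01 = 25.01 mol
mass = 25.01 × 713.49 = 17840 g

17840 g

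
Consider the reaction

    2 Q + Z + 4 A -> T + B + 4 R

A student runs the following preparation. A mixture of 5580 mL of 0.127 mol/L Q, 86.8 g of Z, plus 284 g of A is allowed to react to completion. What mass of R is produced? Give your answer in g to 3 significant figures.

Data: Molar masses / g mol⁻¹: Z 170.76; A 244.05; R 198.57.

231 g

n(Q) = 0.127 × 5580/1000 = 0.7087 mol
n(Z) = 86.80 / 170.76 = 0.5083 mol
n(A) = 284.0 / 244.05 = 1.164 mol
n/ν for Q = 0.7087/2 = 0.3544
n/ν for Z = 0.5083/1 = 0.5083
n/ν for A = 1.164/4 = 0.2910
Smallest n/ν is A → limiting reagent.
n(R) = (4/4) × 1.164 = 1.164 mol
mass = 1.164 × 198.57 = 231.1 g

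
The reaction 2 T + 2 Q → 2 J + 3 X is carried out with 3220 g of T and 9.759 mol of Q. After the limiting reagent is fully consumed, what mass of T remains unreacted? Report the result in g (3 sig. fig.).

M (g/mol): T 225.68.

1020 g

n(T) = 3220 / 225.68 = 14.27 mol
n(Q) = 9.759 mol
n/ν for T = 14.27/2 = 7.135
n/ν for Q = 9.759/2 = 4.880
Smallest n/ν is Q → limiting reagent.
T consumed = (2/2) × 9.759 = 9.759 mol
T remaining = 14.27 − 9.759 = 4.511 mol
mass = 4.511 × 225.68 = 1018 g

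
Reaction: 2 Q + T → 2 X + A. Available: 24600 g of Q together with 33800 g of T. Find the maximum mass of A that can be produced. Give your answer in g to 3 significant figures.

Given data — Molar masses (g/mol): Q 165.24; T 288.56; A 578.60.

n(Q) = 24600 / 165.24 = 148.9 mol
n(T) = 33800 / 288.56 = 117.1 mol
n/ν → Q: 74.45, T: 117.1; Q is limiting.
n(A) = (1/2) × 148.9 = 74.45 mol
mass = 74.45 × 578.60 = 43080 g

43100 g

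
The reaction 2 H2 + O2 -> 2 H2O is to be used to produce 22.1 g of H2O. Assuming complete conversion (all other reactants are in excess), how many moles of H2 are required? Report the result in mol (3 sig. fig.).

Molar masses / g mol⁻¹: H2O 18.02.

1.23 mol

n(H2O) = 22.1 / 18.02 = 1.226 mol
n(H2) = (2/2) × 1.226 = 1.226 mol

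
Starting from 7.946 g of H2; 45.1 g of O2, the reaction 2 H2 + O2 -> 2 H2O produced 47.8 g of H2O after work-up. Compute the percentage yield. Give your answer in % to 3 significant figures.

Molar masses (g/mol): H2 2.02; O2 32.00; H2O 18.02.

n(H2) = 7.946 / 2.02 = 3.934 mol
n(O2) = 45.10 / 32.00 = 1.409 mol
n/ν for H2 = 3.934/2 = 1.967
n/ν for O2 = 1.409/1 = 1.409
Smallest n/ν is O2 → limiting reagent.
theoretical n(H2O) = (2/1) × 1.409 = 2.818 mol → 50.78 g
% yield = 47.8 / 50.78 × 100 = 94.13 %

94.1 %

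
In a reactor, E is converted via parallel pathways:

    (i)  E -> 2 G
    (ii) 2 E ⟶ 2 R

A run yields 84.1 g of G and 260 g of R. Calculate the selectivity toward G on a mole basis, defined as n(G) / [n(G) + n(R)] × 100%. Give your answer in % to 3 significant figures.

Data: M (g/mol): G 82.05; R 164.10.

n(G) = 84.1 / 82.05 = 1.025 mol
n(R) = 260 / 164.10 = 1.584 mol
selectivity = 1.025/(1.025+1.584) × 100 = 39.29 %

39.3 %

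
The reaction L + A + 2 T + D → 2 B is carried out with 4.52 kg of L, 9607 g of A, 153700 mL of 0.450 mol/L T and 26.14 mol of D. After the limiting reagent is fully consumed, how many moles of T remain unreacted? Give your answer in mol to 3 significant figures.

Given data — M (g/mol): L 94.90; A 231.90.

n(L) = 4.520×1000 / 94.90 = 47.63 mol
n(A) = 9607 / 231.90 = 41.43 mol
n(T) = 0.450 × 153700/1000 = 69.17 mol
n(D) = 26.14 mol
n/ν for L = 47.63/1 = 47.63
n/ν for A = 41.43/1 = 41.43
n/ν for T = 69.17/2 = 34.59
n/ν for D = 26.14/1 = 26.14
Smallest n/ν is D → limiting reagent.
T consumed = (2/1) × 26.14 = 52.28 mol
T remaining = 69.17 − 52.28 = 16.89 mol

16.9 mol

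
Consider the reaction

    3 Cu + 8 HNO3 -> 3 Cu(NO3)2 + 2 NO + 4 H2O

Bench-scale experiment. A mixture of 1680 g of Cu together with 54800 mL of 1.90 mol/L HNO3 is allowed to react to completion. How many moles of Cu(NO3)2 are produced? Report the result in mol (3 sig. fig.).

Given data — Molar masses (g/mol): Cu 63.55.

26.4 mol

n(Cu) = 1680 / 63.55 = 26.44 mol
n(HNO3) = 1.90 × 54800/1000 = 104.1 mol
n/ν for Cu = 26.44/3 = 8.813
n/ν for HNO3 = 104.1/8 = 13.01
Smallest n/ν is Cu → limiting reagent.
n(Cu(NO3)2) = (3/3) × 26.44 = 26.44 mol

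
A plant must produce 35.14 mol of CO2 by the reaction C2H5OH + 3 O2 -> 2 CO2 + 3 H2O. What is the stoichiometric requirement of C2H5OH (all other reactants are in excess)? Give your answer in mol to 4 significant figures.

17.57 mol

n(CO2) = 35.14 mol
n(C2H5OH) = (1/2) × 35.14 = 17.57 mol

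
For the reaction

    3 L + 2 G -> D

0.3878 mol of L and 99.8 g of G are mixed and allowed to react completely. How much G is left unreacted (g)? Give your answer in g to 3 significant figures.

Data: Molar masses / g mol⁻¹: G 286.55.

25.7 g

n(L) = 0.3878 mol
n(G) = 99.80 / 286.55 = 0.3483 mol
n/ν for L = 0.3878/3 = 0.1293
n/ν for G = 0.3483/2 = 0.1742
Smallest n/ν is L → limiting reagent.
G consumed = (2/3) × 0.3878 = 0.2585 mol
G remaining = 0.3483 − 0.2585 = 0.08980 mol
mass = 0.08980 × 286.55 = 25.73 g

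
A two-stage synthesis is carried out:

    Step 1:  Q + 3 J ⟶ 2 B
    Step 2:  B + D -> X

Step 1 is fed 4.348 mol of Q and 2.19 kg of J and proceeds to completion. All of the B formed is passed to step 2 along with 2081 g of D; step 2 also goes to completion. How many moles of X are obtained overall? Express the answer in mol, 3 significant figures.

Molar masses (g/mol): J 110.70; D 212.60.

8.70 mol

Step 1:
n(Q) = 4.348 mol
n(J) = 2.190×1000 / 110.70 = 19.78 mol
n/ν for Q = 4.348/1 = 4.348
n/ν for J = 19.78/3 = 6.593
Smallest n/ν is Q → limiting reagent.
n(B) produced = (2/1) × 4.348 = 8.696 mol
Step 2:
n(B) available = 8.696 mol
n(D) = 2081 / 212.60 = 9.788 mol
n/ν for B = 8.696/1 = 8.696
n/ν for D = 9.788/1 = 9.788
Smallest n/ν is B → limiting reagent.
n(X) = (1/1) × 8.696 = 8.696 mol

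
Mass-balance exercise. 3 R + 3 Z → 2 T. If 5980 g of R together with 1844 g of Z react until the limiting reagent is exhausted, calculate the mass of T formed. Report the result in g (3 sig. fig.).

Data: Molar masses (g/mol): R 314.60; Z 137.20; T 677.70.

6070 g

n(R) = 5980 / 314.60 = 19.01 mol
n(Z) = 1844 / 137.20 = 13.44 mol
n/ν for R = 19.01/3 = 6.337
n/ν for Z = 13.44/3 = 4.480
Smallest n/ν is Z → limiting reagent.
n(T) = (2/3) × 13.44 = 8.960 mol
mass = 8.960 × 677.70 = 6072 g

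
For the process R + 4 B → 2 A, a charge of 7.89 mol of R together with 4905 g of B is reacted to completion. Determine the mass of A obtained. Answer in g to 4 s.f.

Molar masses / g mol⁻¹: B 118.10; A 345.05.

n(R) = 7.890 mol
n(B) = 4905 / 118.10 = 41.53 mol
n/ν for R = 7.890/1 = 7.890
n/ν for B = 41.53/4 = 10.38
Smallest n/ν is R → limiting reagent.
n(A) = (2/1) × 7.890 = 15.78 mol
mass = 15.78 × 345.05 = 5445 g

5445 g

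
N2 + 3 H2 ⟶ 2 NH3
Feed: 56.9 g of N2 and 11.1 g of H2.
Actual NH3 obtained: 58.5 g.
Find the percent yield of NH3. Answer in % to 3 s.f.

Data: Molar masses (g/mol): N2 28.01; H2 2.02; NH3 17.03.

n(N2) = 56.90 / 28.01 = 2.031 mol
n(H2) = 11.10 / 2.02 = 5.495 mol
n/ν → N2: 2.031, H2: 1.832; H2 is limiting.
theoretical n(NH3) = (2/3) × 5.495 = 3.663 mol → 62.38 g
% yield = 58.5 / 62.38 × 100 = 93.78 %

93.8 %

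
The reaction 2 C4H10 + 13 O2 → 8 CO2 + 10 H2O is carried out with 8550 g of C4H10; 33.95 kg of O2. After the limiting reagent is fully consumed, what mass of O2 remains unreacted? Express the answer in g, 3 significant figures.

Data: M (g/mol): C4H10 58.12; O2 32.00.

n(C4H10) = 8550 / 58.12 = 147.1 mol
n(O2) = 33.95×1000 / 32.00 = 1061 mol
n/ν → C4H10: 73.55, O2: 81.62; C4H10 is limiting.
O2 consumed = (13/2) × 147.1 = 956.2 mol
O2 remaining = 1061 − 956.2 = 104.8 mol
mass = 104.8 × 32.00 = 3354 g

3350 g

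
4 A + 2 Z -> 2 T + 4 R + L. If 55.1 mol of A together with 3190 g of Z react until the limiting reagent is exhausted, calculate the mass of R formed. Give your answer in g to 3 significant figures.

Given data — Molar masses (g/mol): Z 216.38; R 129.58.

n(A) = 55.10 mol
n(Z) = 3190 / 216.38 = 14.74 mol
n/ν → A: 13.78, Z: 7.370; Z is limiting.
n(R) = (4/2) × 14.74 = 29.48 mol
mass = 29.48 × 129.58 = 3820 g

3820 g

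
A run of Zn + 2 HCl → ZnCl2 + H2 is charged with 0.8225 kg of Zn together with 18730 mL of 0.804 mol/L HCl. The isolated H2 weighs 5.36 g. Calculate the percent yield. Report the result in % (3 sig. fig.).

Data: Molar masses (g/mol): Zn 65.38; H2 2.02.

n(Zn) = 0.8225×1000 / 65.38 = 12.58 mol
n(HCl) = 0.804 × 18730/1000 = 15.06 mol
n/ν for Zn = 12.58/1 = 12.58
n/ν for HCl = 15.06/2 = 7.530
Smallest n/ν is HCl → limiting reagent.
theoretical n(H2) = (1/2) × 15.06 = 7.530 mol → 15.21 g
% yield = 5.36 / 15.21 × 100 = 35.24 %

35.2 %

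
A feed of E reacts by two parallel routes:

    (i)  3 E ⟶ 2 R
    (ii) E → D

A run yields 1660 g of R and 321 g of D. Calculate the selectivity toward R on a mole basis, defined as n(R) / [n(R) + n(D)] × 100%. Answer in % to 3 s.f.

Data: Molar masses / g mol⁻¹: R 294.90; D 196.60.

n(R) = 1660 / 294.90 = 5.629 mol
n(D) = 321 / 196.60 = 1.633 mol
selectivity = 5.629/(5.629+1.633) × 100 = 77.51 %

77.5 %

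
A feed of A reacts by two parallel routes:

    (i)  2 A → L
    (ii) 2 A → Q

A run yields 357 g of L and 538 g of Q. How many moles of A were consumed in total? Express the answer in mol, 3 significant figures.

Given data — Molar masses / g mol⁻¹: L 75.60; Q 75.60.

n(L) = 357 / 75.60 = 4.722 mol
n(Q) = 538 / 75.60 = 7.116 mol
n(A) via (i) = (2/1)×4.722 = 9.444 mol
n(A) via (ii) = (2/1)×7.116 = 14.23 mol
total n(A) = 9.444 + 14.23 = 23.67 mol

23.7 mol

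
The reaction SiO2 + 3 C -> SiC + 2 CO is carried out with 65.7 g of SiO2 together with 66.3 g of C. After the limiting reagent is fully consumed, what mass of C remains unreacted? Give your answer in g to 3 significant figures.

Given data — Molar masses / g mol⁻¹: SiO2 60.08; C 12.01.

26.9 g

n(SiO2) = 65.70 / 60.08 = 1.094 mol
n(C) = 66.30 / 12.01 = 5.520 mol
n/ν for SiO2 = 1.094/1 = 1.094
n/ν for C = 5.520/3 = 1.840
Smallest n/ν is SiO2 → limiting reagent.
C consumed = (3/1) × 1.094 = 3.282 mol
C remaining = 5.520 − 3.282 = 2.238 mol
mass = 2.238 × 12.01 = 26.88 g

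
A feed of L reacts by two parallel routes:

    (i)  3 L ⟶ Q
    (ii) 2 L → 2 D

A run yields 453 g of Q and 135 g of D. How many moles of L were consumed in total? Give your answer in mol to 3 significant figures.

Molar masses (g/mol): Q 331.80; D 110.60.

n(Q) = 453 / 331.80 = 1.365 mol
n(D) = 135 / 110.60 = 1.221 mol
n(L) via (i) = (3/1)×1.365 = 4.095 mol
n(L) via (ii) = (2/2)×1.221 = 1.221 mol
total n(L) = 4.095 + 1.221 = 5.316 mol

5.32 mol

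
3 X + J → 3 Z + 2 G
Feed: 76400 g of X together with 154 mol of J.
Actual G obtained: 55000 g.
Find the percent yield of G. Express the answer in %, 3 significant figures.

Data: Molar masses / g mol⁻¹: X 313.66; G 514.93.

65.8 %

n(X) = 76400 / 313.66 = 243.6 mol
n(J) = 154.0 mol
n/ν → X: 81.20, J: 154.0; X is limiting.
theoretical n(G) = (2/3) × 243.6 = 162.4 mol → 83620 g
% yield = 55000 / 83620 × 100 = 65.77 %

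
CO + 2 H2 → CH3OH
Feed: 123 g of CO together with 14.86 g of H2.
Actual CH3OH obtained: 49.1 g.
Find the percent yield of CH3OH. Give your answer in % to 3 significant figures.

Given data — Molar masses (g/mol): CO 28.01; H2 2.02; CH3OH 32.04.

n(CO) = 123.0 / 28.01 = 4.391 mol
n(H2) = 14.86 / 2.02 = 7.356 mol
n/ν → CO: 4.391, H2: 3.678; H2 is limiting.
theoretical n(CH3OH) = (1/2) × 7.356 = 3.678 mol → 117.8 g
% yield = 49.1 / 117.8 × 100 = 41.68 %

41.7 %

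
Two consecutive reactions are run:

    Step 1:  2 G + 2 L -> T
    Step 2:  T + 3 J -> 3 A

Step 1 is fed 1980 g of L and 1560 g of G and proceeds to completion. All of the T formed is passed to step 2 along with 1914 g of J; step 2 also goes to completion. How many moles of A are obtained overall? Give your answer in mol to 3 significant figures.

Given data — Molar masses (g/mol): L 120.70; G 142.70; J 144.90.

Step 1:
n(L) = 1980 / 120.70 = 16.40 mol
n(G) = 1560 / 142.70 = 10.93 mol
n/ν for L = 16.40/2 = 8.200
n/ν for G = 10.93/2 = 5.465
Smallest n/ν is G → limiting reagent.
n(T) produced = (1/2) × 10.93 = 5.465 mol
Step 2:
n(T) available = 5.465 mol
n(J) = 1914 / 144.90 = 13.21 mol
n/ν for T = 5.465/1 = 5.465
n/ν for J = 13.21/3 = 4.403
Smallest n/ν is J → limiting reagent.
n(A) = (3/3) × 13.21 = 13.21 mol

13.2 mol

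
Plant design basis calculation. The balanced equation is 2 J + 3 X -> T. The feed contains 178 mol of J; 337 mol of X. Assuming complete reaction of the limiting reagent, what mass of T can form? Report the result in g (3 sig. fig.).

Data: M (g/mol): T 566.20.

50400 g

n(J) = 178.0 mol
n(X) = 337.0 mol
n/ν → J: 89.00, X: 112.3; J is limiting.
n(T) = (1/2) × 178.0 = 89.00 mol
mass = 89.00 × 566.20 = 50390 g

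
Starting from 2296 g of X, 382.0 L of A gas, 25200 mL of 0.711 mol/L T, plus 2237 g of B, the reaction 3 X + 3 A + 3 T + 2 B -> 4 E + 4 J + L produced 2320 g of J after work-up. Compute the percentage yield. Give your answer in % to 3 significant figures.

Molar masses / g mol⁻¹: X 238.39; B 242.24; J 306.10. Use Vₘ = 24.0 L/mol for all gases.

59.0 %

n(X) = 2296 / 238.39 = 9.631 mol
n(A) = 382.0 / 24.0 = 15.92 mol
n(T) = 0.711 × 25200/1000 = 17.92 mol
n(B) = 2237 / 242.24 = 9.235 mol
n/ν for X = 9.631/3 = 3.210
n/ν for A = 15.92/3 = 5.307
n/ν for T = 17.92/3 = 5.973
n/ν for B = 9.235/2 = 4.618
Smallest n/ν is X → limiting reagent.
theoretical n(J) = (4/3) × 9.631 = 12.84 mol → 3930 g
% yield = 2320 / 3930 × 100 = 59.03 %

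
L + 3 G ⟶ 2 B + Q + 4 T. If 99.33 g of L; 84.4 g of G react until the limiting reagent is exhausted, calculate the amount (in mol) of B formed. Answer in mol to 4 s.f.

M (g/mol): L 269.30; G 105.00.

0.5359 mol

n(L) = 99.33 / 269.30 = 0.3688 mol
n(G) = 84.40 / 105.00 = 0.8038 mol
n/ν for L = 0.3688/1 = 0.3688
n/ν for G = 0.8038/3 = 0.2679
Smallest n/ν is G → limiting reagent.
n(B) = (2/3) × 0.8038 = 0.5359 mol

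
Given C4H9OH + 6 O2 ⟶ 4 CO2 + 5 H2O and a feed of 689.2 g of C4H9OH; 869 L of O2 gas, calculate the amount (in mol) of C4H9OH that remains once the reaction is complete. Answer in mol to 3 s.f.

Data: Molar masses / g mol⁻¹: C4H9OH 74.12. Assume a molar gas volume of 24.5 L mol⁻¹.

n(C4H9OH) = 689.2 / 74.12 = 9.298 mol
n(O2) = 869.0 / 24.5 = 35.47 mol
n/ν → C4H9OH: 9.298, O2: 5.912; O2 is limiting.
C4H9OH consumed = (1/6) × 35.47 = 5.912 mol
C4H9OH remaining = 9.298 − 5.912 = 3.386 mol

3.39 mol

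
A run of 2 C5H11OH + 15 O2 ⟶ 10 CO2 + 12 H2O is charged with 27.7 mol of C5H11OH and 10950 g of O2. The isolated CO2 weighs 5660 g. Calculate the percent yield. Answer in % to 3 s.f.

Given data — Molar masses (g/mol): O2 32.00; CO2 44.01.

n(C5H11OH) = 27.70 mol
n(O2) = 10950 / 32.00 = 342.2 mol
n/ν for C5H11OH = 27.70/2 = 13.85
n/ν for O2 = 342.2/15 = 22.81
Smallest n/ν is C5H11OH → limiting reagent.
theoretical n(CO2) = (10/2) × 27.70 = 138.5 mol → 6095 g
% yield = 5660 / 6095 × 100 = 92.86 %

92.9 %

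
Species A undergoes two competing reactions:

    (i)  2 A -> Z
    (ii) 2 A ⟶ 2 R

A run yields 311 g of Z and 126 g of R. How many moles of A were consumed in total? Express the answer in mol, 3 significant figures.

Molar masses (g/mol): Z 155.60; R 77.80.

5.62 mol

n(Z) = 311 / 155.60 = 1.999 mol
n(R) = 126 / 77.80 = 1.620 mol
n(A) via (i) = (2/1)×1.999 = 3.998 mol
n(A) via (ii) = (2/2)×1.620 = 1.620 mol
total n(A) = 3.998 + 1.620 = 5.618 mol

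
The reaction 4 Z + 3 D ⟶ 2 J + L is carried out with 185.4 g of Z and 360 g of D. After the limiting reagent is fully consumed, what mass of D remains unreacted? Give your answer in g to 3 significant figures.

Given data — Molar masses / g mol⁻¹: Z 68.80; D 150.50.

55.8 g

n(Z) = 185.4 / 68.80 = 2.695 mol
n(D) = 360.0 / 150.50 = 2.392 mol
n/ν for Z = 2.695/4 = 0.6738
n/ν for D = 2.392/3 = 0.7973
Smallest n/ν is Z → limiting reagent.
D consumed = (3/4) × 2.695 = 2.021 mol
D remaining = 2.392 − 2.021 = 0.3710 mol
mass = 0.3710 × 150.50 = 55.84 g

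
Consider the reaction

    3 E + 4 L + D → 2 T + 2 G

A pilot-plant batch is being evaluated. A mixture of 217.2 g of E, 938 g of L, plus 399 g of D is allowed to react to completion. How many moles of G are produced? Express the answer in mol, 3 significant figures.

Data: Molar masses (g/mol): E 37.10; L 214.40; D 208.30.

2.19 mol

n(E) = 217.2 / 37.10 = 5.854 mol
n(L) = 938.0 / 214.40 = 4.375 mol
n(D) = 399.0 / 208.30 = 1.916 mol
n/ν for E = 5.854/3 = 1.951
n/ν for L = 4.375/4 = 1.094
n/ν for D = 1.916/1 = 1.916
Smallest n/ν is L → limiting reagent.
n(G) = (2/4) × 4.375 = 2.188 mol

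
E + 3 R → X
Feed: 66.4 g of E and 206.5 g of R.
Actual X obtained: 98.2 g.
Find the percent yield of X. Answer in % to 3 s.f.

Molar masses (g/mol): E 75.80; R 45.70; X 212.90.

52.7 %

n(E) = 66.40 / 75.80 = 0.8760 mol
n(R) = 206.5 / 45.70 = 4.519 mol
n/ν for E = 0.8760/1 = 0.8760
n/ν for R = 4.519/3 = 1.506
Smallest n/ν is E → limiting reagent.
theoretical n(X) = (1/1) × 0.8760 = 0.8760 mol → 186.5 g
% yield = 98.2 / 186.5 × 100 = 52.65 %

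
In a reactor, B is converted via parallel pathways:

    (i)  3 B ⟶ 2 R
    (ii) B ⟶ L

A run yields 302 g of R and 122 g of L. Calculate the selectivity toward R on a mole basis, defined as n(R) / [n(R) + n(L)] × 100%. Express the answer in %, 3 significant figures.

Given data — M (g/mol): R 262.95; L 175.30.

62.3 %

n(R) = 302 / 262.95 = 1.149 mol
n(L) = 122 / 175.30 = 0.6959 mol
selectivity = 1.149/(1.149+0.6959) × 100 = 62.28 %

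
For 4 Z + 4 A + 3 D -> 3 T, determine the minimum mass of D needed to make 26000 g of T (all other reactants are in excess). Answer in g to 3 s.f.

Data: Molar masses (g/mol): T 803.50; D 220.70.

7140 g

n(T) = 26000 / 803.50 = 32.36 mol
n(D) = (3/3) × 32.36 = 32.36 mol
mass = 32.36 × 220.70 = 7142 g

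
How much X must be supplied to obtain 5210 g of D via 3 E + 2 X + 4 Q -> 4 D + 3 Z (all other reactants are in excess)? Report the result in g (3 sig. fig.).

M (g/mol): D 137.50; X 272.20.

n(D) = 5210 / 137.50 = 37.89 mol
n(X) = (2/4) × 37.89 = 18.95 mol
mass = 18.95 × 272.20 = 5158 g

5160 g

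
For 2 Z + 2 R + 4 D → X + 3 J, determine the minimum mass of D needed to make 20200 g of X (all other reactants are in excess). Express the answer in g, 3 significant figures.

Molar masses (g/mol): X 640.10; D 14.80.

1870 g

n(X) = 20200 / 640.10 = 31.56 mol
n(D) = (4/1) × 31.56 = 126.2 mol
mass = 126.2 × 14.80 = 1868 g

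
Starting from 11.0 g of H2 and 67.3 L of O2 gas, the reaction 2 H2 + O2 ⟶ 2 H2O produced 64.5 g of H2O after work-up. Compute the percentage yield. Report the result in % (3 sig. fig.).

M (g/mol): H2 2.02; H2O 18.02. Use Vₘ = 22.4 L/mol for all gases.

65.7 %

n(H2) = 11.00 / 2.02 = 5.446 mol
n(O2) = 67.30 / 22.4 = 3.004 mol
n/ν → H2: 2.723, O2: 3.004; H2 is limiting.
theoretical n(H2O) = (2/2) × 5.446 = 5.446 mol → 98.14 g
% yield = 64.5 / 98.14 × 100 = 65.72 %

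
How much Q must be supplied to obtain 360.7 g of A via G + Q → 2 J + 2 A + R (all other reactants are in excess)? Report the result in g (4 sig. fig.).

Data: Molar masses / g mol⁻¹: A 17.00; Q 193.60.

2054 g

n(A) = 360.7 / 17.00 = 21.22 mol
n(Q) = (1/2) × 21.22 = 10.61 mol
mass = 10.61 × 193.60 = 2054 g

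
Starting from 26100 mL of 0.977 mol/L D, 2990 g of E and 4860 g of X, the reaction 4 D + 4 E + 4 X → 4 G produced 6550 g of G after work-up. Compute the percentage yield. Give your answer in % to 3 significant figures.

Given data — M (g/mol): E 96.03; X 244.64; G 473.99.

n(D) = 0.977 × 26100/1000 = 25.50 mol
n(E) = 2990 / 96.03 = 31.14 mol
n(X) = 4860 / 244.64 = 19.87 mol
n/ν → D: 6.375, E: 7.785, X: 4.968; X is limiting.
theoretical n(G) = (4/4) × 19.87 = 19.87 mol → 9418 g
% yield = 6550 / 9418 × 100 = 69.55 %

69.6 %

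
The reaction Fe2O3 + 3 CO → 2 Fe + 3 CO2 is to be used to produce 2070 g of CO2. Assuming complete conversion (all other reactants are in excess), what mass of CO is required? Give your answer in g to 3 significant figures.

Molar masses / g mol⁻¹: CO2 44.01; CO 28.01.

1320 g

n(CO2) = 2070 / 44.01 = 47.03 mol
n(CO) = (3/3) × 47.03 = 47.03 mol
mass = 47.03 × 28.01 = 1317 g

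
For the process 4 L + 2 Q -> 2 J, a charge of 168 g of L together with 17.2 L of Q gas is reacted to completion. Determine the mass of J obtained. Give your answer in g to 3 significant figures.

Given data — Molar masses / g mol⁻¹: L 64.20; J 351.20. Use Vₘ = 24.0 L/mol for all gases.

252 g

n(L) = 168.0 / 64.20 = 2.617 mol
n(Q) = 17.20 / 24.0 = 0.7167 mol
n/ν for L = 2.617/4 = 0.6543
n/ν for Q = 0.7167/2 = 0.3584
Smallest n/ν is Q → limiting reagent.
n(J) = (2/2) × 0.7167 = 0.7167 mol
mass = 0.7167 × 351.20 = 251.7 g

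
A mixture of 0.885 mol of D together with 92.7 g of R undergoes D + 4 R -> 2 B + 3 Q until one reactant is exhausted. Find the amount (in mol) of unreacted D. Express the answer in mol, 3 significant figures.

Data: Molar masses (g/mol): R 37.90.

n(D) = 0.8850 mol
n(R) = 92.70 / 37.90 = 2.446 mol
n/ν → D: 0.8850, R: 0.6115; R is limiting.
D consumed = (1/4) × 2.446 = 0.6115 mol
D remaining = 0.8850 − 0.6115 = 0.2735 mol

0.274 mol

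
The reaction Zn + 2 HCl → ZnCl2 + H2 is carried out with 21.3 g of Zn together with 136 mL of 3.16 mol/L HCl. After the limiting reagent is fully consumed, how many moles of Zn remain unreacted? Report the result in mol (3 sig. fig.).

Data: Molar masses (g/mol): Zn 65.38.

n(Zn) = 21.30 / 65.38 = 0.3258 mol
n(HCl) = 3.16 × 136.0/1000 = 0.4298 mol
n/ν for Zn = 0.3258/1 = 0.3258
n/ν for HCl = 0.4298/2 = 0.2149
Smallest n/ν is HCl → limiting reagent.
Zn consumed = (1/2) × 0.4298 = 0.2149 mol
Zn remaining = 0.3258 − 0.2149 = 0.1109 mol

0.111 mol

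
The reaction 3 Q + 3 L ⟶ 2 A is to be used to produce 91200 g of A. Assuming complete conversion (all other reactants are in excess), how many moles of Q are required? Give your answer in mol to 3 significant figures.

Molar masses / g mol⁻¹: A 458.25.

n(A) = 91200 / 458.25 = 199.0 mol
n(Q) = (3/2) × 199.0 = 298.5 mol

299 mol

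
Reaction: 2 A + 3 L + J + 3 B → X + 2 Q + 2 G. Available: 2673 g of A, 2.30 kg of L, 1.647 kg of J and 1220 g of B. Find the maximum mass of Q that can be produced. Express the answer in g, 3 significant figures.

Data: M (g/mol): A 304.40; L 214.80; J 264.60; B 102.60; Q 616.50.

4400 g

n(A) = 2673 / 304.40 = 8.781 mol
n(L) = 2.300×1000 / 214.80 = 10.71 mol
n(J) = 1.647×1000 / 264.60 = 6.224 mol
n(B) = 1220 / 102.60 = 11.89 mol
n/ν → A: 4.391, L: 3.570, J: 6.224, B: 3.963; L is limiting.
n(Q) = (2/3) × 10.71 = 7.140 mol
mass = 7.140 × 616.50 = 4402 g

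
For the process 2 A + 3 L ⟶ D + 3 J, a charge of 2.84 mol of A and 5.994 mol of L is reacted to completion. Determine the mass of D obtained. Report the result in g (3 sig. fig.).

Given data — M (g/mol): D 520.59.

739 g

n(A) = 2.840 mol
n(L) = 5.994 mol
n/ν → A: 1.420, L: 1.998; A is limiting.
n(D) = (1/2) × 2.840 = 1.420 mol
mass = 1.420 × 520.59 = 739.2 g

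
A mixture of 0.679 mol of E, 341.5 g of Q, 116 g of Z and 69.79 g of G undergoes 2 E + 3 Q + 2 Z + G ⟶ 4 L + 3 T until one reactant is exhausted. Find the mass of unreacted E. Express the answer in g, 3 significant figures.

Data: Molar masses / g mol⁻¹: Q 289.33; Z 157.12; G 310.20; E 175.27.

n(E) = 0.6790 mol
n(Q) = 341.5 / 289.33 = 1.180 mol
n(Z) = 116.0 / 157.12 = 0.7383 mol
n(G) = 69.79 / 310.20 = 0.2250 mol
n/ν for E = 0.6790/2 = 0.3395
n/ν for Q = 1.180/3 = 0.3933
n/ν for Z = 0.7383/2 = 0.3692
n/ν for G = 0.2250/1 = 0.2250
Smallest n/ν is G → limiting reagent.
E consumed = (2/1) × 0.2250 = 0.4500 mol
E remaining = 0.6790 − 0.4500 = 0.2290 mol
mass = 0.2290 × 175.27 = 40.14 g

40.1 g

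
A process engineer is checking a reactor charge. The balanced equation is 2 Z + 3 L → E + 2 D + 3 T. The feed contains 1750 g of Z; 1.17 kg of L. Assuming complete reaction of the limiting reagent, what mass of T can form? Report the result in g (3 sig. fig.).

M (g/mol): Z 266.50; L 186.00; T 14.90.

n(Z) = 1750 / 266.50 = 6.567 mol
n(L) = 1.170×1000 / 186.00 = 6.290 mol
n/ν → Z: 3.284, L: 2.097; L is limiting.
n(T) = (3/3) × 6.290 = 6.290 mol
mass = 6.290 × 14.90 = 93.72 g

93.7 g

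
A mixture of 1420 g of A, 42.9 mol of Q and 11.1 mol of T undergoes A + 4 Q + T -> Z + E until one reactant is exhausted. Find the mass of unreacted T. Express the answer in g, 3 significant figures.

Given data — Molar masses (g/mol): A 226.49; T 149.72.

723 g

n(A) = 1420 / 226.49 = 6.270 mol
n(Q) = 42.90 mol
n(T) = 11.10 mol
n/ν → A: 6.270, Q: 10.73, T: 11.10; A is limiting.
T consumed = (1/1) × 6.270 = 6.270 mol
T remaining = 11.10 − 6.270 = 4.830 mol
mass = 4.830 × 149.72 = 723.1 g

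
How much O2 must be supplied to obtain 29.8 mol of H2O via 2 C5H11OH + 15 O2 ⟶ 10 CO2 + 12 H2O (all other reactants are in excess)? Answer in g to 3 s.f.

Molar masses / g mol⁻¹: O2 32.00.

1190 g

n(H2O) = 29.80 mol
n(O2) = (15/12) × 29.80 = 37.25 mol
mass = 37.25 × 32.00 = 1192 g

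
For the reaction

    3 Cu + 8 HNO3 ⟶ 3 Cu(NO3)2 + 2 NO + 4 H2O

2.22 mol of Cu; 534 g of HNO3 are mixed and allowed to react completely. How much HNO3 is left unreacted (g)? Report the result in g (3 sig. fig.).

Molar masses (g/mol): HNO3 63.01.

n(Cu) = 2.220 mol
n(HNO3) = 534.0 / 63.01 = 8.475 mol
n/ν for Cu = 2.220/3 = 0.7400
n/ν for HNO3 = 8.475/8 = 1.059
Smallest n/ν is Cu → limiting reagent.
HNO3 consumed = (8/3) × 2.220 = 5.920 mol
HNO3 remaining = 8.475 − 5.920 = 2.555 mol
mass = 2.555 × 63.01 = 161.0 g

161 g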